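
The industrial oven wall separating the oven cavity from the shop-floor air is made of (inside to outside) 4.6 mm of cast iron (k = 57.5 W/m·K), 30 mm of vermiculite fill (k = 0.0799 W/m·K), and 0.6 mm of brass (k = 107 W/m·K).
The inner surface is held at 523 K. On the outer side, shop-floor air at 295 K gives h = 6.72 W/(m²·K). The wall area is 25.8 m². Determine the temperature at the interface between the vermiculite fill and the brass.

T ≈ 360 K

Thermal resistances in series:
R_cast iron = L/(kA) = 0.0046/(57.5×25.8) = 3.101×10^-6 K/W
R_vermiculite fill = L/(kA) = 0.03/(0.0799×25.8) = 0.01455 K/W
R_brass = L/(kA) = 0.0006/(107×25.8) = 2.173×10^-7 K/W
R_outer film = 1/(h_o·A) = 1/(6.72×25.8) = 0.005768 K/W
R_total = 0.02032 K/W;  Q = ΔT/R_total = 228/0.02032 = 11220 W
T_interface = T_inner − Q·ΣR(inner→interface) = 523 − 11200×0.01456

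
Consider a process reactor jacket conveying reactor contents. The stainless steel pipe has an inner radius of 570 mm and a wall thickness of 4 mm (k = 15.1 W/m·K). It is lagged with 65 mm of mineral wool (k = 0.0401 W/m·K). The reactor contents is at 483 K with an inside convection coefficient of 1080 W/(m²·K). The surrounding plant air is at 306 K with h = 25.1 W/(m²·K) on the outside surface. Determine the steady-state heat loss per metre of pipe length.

q′ ≈ 406 W/m

Radial resistances (cylindrical: R_cond = ln(r_o/r_i)/(2πkL), R_conv = 1/(h·2πrL)):
R_inner film = 1/(h_i·2πr₁L) = 1/(1080×2π×0.57×1) = 2.585×10^-4 K/W
R_stainless steel pipe wall = ln(574/570)/(2π×15.1×1) = 7.371×10^-5 K/W
R_mineral wool = ln(639/574)/(2π×0.0401×1) = 0.4258 K/W
R_outer film = 1/(h_o·2πr_oL) = 1/(25.1×2π×0.639×1) = 0.009923 K/W
R_total = 0.436 K/W
Q = ΔT/R_total = 177/0.436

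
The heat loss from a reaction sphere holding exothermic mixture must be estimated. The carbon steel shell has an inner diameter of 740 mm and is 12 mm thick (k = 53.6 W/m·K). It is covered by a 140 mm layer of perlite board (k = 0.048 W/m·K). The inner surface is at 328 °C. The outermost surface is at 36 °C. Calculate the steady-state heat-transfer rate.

Q ≈ 251 W

Spherical conduction: R = (1/r_in − 1/r_out)/(4πk) per layer; series-sum.
R_carbon steel shell = (1/0.37 − 1/0.382)/(4π×53.6) = 1.26×10^-4 K/W
R_perlite board = (1/0.382 − 1/0.522)/(4π×0.048) = 1.164 K/W
R_total = 1.164 K/W
Q = ΔT/R_total = 292/1.164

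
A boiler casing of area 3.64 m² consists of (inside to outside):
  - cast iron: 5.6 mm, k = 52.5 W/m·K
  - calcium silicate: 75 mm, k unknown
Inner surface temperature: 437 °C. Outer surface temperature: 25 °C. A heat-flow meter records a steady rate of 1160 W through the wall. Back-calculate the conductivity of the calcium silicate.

Model the wall as resistances in series:
R_cast iron = L/(kA) = 0.0056/(52.5×3.64) = 2.93×10^-5 K/W
Sum of known resistances R_other = 2.93×10^-5 K/W
Total R = ΔT/Q = 412/1160 = 0.3552 K/W
R_calcium silicate = R_total − R_other = 0.3551 K/W
k = L/(R·A) = 0.075/(0.3551×3.64)

k ≈ 0.058 W/(m·K)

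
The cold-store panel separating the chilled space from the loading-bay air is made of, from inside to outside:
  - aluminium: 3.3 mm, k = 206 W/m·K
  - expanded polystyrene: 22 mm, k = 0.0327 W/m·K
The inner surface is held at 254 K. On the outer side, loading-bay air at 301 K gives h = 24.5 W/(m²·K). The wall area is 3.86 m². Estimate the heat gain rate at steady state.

Q ≈ 254 W

Series thermal resistances:
R_aluminium = L/(kA) = 0.0033/(206×3.86) = 4.15×10^-6 K/W
R_expanded polystyrene = L/(kA) = 0.022/(0.0327×3.86) = 0.1743 K/W
R_outer film = 1/(h_o·A) = 1/(24.5×3.86) = 0.01057 K/W
R_total = 0.1849 K/W
Q = ΔT / R_total = 47 / 0.1849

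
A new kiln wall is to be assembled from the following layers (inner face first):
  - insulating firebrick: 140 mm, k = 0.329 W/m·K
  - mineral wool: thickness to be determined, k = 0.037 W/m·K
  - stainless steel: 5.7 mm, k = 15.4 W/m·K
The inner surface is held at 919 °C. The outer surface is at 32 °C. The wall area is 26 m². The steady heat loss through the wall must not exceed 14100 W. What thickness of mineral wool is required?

Series thermal resistances:
R_insulating firebrick = L/(kA) = 0.14/(0.329×26) = 0.01637 K/W
R_stainless steel = L/(kA) = 0.0057/(15.4×26) = 1.424×10^-5 K/W
Sum of the known resistances R_other = 0.01638 K/W
Required total resistance R_tot = ΔT/Q_allow = 887/14100 = 0.06291 K/W
R_mineral wool = R_tot − R_other = 0.04653 K/W
L = R·k·A = 0.04653×0.037×26

L ≈ 44.8 mm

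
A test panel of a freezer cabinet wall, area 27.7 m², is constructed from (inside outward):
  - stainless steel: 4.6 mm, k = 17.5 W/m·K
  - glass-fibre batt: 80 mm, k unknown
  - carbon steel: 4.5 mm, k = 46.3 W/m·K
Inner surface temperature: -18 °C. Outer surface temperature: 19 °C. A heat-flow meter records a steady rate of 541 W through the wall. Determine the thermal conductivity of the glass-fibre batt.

k ≈ 0.0422 W/(m·K)

Using the resistance-network approach (series):
R_stainless steel = L/(kA) = 0.0046/(17.5×27.7) = 9.489×10^-6 K/W
R_carbon steel = L/(kA) = 0.0045/(46.3×27.7) = 3.509×10^-6 K/W
Sum of known resistances R_other = 1.3×10^-5 K/W
Total R = ΔT/Q = 37/541 = 0.06839 K/W
R_glass-fibre batt = R_total − R_other = 0.06838 K/W
k = L/(R·A) = 0.08/(0.06838×27.7)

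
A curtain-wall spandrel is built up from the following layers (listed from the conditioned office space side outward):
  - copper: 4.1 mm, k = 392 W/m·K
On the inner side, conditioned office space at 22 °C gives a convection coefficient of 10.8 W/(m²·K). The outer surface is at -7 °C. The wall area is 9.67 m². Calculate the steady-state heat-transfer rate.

Model the wall as resistances in series:
R_inner film = 1/(h_i·A) = 1/(10.8×9.67) = 0.009575 K/W
R_copper = L/(kA) = 0.0041/(392×9.67) = 1.082×10^-6 K/W
R_total = 0.009576 K/W
Q = ΔT / R_total = 29 / 0.009576

Q ≈ 3030 W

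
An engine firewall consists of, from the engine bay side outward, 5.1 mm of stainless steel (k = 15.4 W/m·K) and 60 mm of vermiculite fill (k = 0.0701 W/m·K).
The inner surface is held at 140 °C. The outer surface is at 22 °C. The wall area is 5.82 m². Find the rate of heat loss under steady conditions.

Q ≈ 802 W

Treating each layer as a thermal resistance in series:
R_stainless steel = L/(kA) = 0.0051/(15.4×5.82) = 5.69×10^-5 K/W
R_vermiculite fill = L/(kA) = 0.06/(0.0701×5.82) = 0.1471 K/W
R_total = 0.1471 K/W
Q = ΔT / R_total = 118 / 0.1471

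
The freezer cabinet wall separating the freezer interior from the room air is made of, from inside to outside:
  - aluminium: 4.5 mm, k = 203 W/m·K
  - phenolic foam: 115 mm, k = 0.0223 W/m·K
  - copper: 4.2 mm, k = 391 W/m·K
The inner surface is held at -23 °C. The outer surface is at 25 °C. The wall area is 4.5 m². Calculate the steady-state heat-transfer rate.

Q ≈ 41.9 W

Treating each layer as a thermal resistance in series:
R_aluminium = L/(kA) = 0.0045/(203×4.5) = 4.926×10^-6 K/W
R_phenolic foam = L/(kA) = 0.115/(0.0223×4.5) = 1.146 K/W
R_copper = L/(kA) = 0.0042/(391×4.5) = 2.387×10^-6 K/W
R_total = 1.146 K/W
Q = ΔT / R_total = 48 / 1.146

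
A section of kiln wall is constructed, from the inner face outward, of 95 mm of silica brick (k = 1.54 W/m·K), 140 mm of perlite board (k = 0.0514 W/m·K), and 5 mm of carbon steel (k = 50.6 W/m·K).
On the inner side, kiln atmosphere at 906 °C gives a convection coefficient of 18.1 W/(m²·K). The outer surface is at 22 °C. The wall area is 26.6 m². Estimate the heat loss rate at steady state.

Q ≈ 8280 W

Thermal resistances in series:
R_inner film = 1/(h_i·A) = 1/(18.1×26.6) = 0.002077 K/W
R_silica brick = L/(kA) = 0.095/(1.54×26.6) = 0.002319 K/W
R_perlite board = L/(kA) = 0.14/(0.0514×26.6) = 0.1024 K/W
R_carbon steel = L/(kA) = 0.005/(50.6×26.6) = 3.715×10^-6 K/W
R_total = 0.1068 K/W
Q = ΔT / R_total = 884 / 0.1068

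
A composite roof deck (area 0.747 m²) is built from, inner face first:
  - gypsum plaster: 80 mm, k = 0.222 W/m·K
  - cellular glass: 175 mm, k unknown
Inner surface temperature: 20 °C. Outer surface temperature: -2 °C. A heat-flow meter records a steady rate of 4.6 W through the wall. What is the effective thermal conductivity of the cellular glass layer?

Using the resistance-network approach (series):
R_gypsum plaster = L/(kA) = 0.08/(0.222×0.747) = 0.4824 K/W
Sum of known resistances R_other = 0.4824 K/W
Total R = ΔT/Q = 22/4.6 = 4.783 K/W
R_cellular glass = R_total − R_other = 4.3 K/W
k = L/(R·A) = 0.175/(4.3×0.747)

k ≈ 0.0545 W/(m·K)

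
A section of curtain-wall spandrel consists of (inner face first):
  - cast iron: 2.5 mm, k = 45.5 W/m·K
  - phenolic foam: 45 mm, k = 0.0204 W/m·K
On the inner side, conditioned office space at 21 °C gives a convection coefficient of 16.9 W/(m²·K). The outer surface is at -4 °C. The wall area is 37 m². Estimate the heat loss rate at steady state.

Thermal resistances in series:
R_inner film = 1/(h_i·A) = 1/(16.9×37) = 0.001599 K/W
R_cast iron = L/(kA) = 0.0025/(45.5×37) = 1.485×10^-6 K/W
R_phenolic foam = L/(kA) = 0.045/(0.0204×37) = 0.05962 K/W
R_total = 0.06122 K/W
Q = ΔT / R_total = 25 / 0.06122

Q ≈ 408 W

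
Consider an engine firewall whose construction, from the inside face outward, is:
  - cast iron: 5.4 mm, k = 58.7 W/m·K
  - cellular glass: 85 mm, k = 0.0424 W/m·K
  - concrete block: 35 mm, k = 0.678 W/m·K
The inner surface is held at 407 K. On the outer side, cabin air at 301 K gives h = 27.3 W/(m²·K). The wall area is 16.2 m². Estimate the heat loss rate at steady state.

Thermal resistances in series:
R_cast iron = L/(kA) = 0.0054/(58.7×16.2) = 5.679×10^-6 K/W
R_cellular glass = L/(kA) = 0.085/(0.0424×16.2) = 0.1237 K/W
R_concrete block = L/(kA) = 0.035/(0.678×16.2) = 0.003187 K/W
R_outer film = 1/(h_o·A) = 1/(27.3×16.2) = 0.002261 K/W
R_total = 0.1292 K/W
Q = ΔT / R_total = 106 / 0.1292

Q ≈ 820 W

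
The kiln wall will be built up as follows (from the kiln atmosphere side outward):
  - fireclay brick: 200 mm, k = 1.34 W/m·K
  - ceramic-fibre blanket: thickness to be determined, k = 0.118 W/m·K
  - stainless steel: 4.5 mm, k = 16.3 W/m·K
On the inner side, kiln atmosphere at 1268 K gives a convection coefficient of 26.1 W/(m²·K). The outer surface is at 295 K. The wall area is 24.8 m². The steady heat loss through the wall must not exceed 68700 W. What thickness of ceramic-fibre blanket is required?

L ≈ 19.3 mm

Series thermal resistances:
R_inner film = 1/(h_i·A) = 1/(26.1×24.8) = 0.001545 K/W
R_fireclay brick = L/(kA) = 0.2/(1.34×24.8) = 0.006018 K/W
R_stainless steel = L/(kA) = 0.0045/(16.3×24.8) = 1.113×10^-5 K/W
Sum of the known resistances R_other = 0.007574 K/W
Required total resistance R_tot = ΔT/Q_allow = 973/68700 = 0.01416 K/W
R_ceramic-fibre blanket = R_tot − R_other = 0.006589 K/W
L = R·k·A = 0.006589×0.118×24.8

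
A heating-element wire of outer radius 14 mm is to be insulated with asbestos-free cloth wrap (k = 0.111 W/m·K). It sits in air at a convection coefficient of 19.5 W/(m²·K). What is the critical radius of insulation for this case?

r_cr ≈ 5.69 mm

For a cylinder r_cr = k/h = 0.111/19.5
r_cr = 5.69 mm; since the bare radius (14 mm) is above r_cr, any added insulation will reduce heat loss.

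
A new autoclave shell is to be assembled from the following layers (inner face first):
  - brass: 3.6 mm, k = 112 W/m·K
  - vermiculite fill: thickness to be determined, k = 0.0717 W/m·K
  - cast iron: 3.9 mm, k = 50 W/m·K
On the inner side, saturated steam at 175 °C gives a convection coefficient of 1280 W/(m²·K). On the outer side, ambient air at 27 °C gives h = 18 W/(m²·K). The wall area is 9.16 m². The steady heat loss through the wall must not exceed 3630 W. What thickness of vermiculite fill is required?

L ≈ 22.7 mm

Treating each layer as a thermal resistance in series:
R_inner film = 1/(h_i·A) = 1/(1280×9.16) = 8.529×10^-5 K/W
R_brass = L/(kA) = 0.0036/(112×9.16) = 3.509×10^-6 K/W
R_cast iron = L/(kA) = 0.0039/(50×9.16) = 8.515×10^-6 K/W
R_outer film = 1/(h_o·A) = 1/(18×9.16) = 0.006065 K/W
Sum of the known resistances R_other = 0.006162 K/W
Required total resistance R_tot = ΔT/Q_allow = 148/3630 = 0.04077 K/W
R_vermiculite fill = R_tot − R_other = 0.03461 K/W
L = R·k·A = 0.03461×0.0717×9.16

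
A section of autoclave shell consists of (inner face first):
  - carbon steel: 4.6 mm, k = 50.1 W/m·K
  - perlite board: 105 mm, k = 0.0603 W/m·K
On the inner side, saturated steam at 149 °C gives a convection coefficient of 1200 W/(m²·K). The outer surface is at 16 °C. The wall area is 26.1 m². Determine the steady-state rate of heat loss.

Q ≈ 1990 W

Using the resistance-network approach (series):
R_inner film = 1/(h_i·A) = 1/(1200×26.1) = 3.193×10^-5 K/W
R_carbon steel = L/(kA) = 0.0046/(50.1×26.1) = 3.518×10^-6 K/W
R_perlite board = L/(kA) = 0.105/(0.0603×26.1) = 0.06672 K/W
R_total = 0.06675 K/W
Q = ΔT / R_total = 133 / 0.06675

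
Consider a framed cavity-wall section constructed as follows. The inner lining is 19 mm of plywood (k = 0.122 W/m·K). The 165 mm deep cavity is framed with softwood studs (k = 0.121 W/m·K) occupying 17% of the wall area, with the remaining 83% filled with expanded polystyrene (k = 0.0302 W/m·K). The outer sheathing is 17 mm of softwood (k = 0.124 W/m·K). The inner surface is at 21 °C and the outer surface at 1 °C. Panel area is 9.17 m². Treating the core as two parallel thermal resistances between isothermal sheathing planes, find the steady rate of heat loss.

Q ≈ 46.9 W

Sheathing layers in series; stud and cavity paths in parallel between them.
R_inner = 0.019/(0.122×9.17) = 0.01698 K/W
R_stud  = 0.165/(0.121×0.17×9.17) = 0.8747 K/W
R_cav   = 0.165/(0.0302×0.83×9.17) = 0.7178 K/W
1/R_core = 1/R_stud + 1/R_cav → R_core = 0.3943 K/W
R_outer = 0.017/(0.124×9.17) = 0.01495 K/W
R_total = 0.4262 K/W
Q = ΔT/R_total = 20/0.4262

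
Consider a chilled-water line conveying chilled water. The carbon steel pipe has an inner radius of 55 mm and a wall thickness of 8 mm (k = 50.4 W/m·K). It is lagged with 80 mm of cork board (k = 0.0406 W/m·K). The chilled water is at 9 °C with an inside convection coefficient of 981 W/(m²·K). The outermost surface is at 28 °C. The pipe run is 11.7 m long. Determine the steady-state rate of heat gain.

For a radial system each layer contributes R = ln(r_out/r_in)/(2πkL); films add R = 1/(hA).
R_inner film = 1/(h_i·2πr₁L) = 1/(981×2π×0.055×11.7) = 2.521×10^-4 K/W
R_carbon steel pipe wall = ln(63/55)/(2π×50.4×11.7) = 3.665×10^-5 K/W
R_cork board = ln(143/63)/(2π×0.0406×11.7) = 0.2746 K/W
R_total = 0.2749 K/W
Q = ΔT/R_total = 19/0.2749

Q ≈ 69.1 W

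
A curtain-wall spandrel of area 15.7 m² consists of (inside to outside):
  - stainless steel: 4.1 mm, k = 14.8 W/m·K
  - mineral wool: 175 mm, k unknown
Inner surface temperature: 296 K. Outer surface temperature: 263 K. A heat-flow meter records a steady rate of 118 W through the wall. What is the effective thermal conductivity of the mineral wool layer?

Using the resistance-network approach (series):
R_stainless steel = L/(kA) = 0.0041/(14.8×15.7) = 1.765×10^-5 K/W
Sum of known resistances R_other = 1.765×10^-5 K/W
Total R = ΔT/Q = 33/118 = 0.2797 K/W
R_mineral wool = R_total − R_other = 0.2796 K/W
k = L/(R·A) = 0.175/(0.2796×15.7)

k ≈ 0.0399 W/(m·K)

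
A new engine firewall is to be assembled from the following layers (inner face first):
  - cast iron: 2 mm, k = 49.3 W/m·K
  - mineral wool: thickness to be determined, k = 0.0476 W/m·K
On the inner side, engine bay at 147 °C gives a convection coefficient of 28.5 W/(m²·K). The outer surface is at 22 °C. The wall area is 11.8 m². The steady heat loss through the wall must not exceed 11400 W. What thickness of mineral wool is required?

Using the resistance-network approach (series):
R_inner film = 1/(h_i·A) = 1/(28.5×11.8) = 0.002974 K/W
R_cast iron = L/(kA) = 0.002/(49.3×11.8) = 3.438×10^-6 K/W
Sum of the known resistances R_other = 0.002977 K/W
Required total resistance R_tot = ΔT/Q_allow = 125/11400 = 0.01096 K/W
R_mineral wool = R_tot − R_other = 0.007988 K/W
L = R·k·A = 0.007988×0.0476×11.8

L ≈ 4.49 mm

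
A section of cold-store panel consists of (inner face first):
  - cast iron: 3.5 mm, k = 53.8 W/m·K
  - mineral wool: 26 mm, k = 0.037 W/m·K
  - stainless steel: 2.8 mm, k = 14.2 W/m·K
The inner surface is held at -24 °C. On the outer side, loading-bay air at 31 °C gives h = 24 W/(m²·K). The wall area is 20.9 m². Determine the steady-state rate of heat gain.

Q ≈ 1540 W

Using the resistance-network approach (series):
R_cast iron = L/(kA) = 0.0035/(53.8×20.9) = 3.113×10^-6 K/W
R_mineral wool = L/(kA) = 0.026/(0.037×20.9) = 0.03362 K/W
R_stainless steel = L/(kA) = 0.0028/(14.2×20.9) = 9.435×10^-6 K/W
R_outer film = 1/(h_o·A) = 1/(24×20.9) = 0.001994 K/W
R_total = 0.03563 K/W
Q = ΔT / R_total = 55 / 0.03563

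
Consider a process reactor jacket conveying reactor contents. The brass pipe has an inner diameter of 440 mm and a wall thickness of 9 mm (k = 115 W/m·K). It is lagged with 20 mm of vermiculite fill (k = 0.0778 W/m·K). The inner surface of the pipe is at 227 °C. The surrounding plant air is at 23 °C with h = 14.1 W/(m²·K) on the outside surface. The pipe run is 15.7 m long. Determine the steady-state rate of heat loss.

Q ≈ 14800 W

Cylindrical conduction, so R = ln(r₂/r₁)/(2πkL) per layer, in series:
R_brass pipe wall = ln(229/220)/(2π×115×15.7) = 3.534×10^-6 K/W
R_vermiculite fill = ln(249/229)/(2π×0.0778×15.7) = 0.01091 K/W
R_outer film = 1/(h_o·2πr_oL) = 1/(14.1×2π×0.249×15.7) = 0.002887 K/W
R_total = 0.0138 K/W
Q = ΔT/R_total = 204/0.0138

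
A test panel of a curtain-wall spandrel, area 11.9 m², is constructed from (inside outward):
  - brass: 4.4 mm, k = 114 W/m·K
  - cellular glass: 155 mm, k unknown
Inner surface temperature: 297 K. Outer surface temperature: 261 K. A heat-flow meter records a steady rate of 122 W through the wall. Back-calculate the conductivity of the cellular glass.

k ≈ 0.0441 W/(m·K)

Thermal resistances in series:
R_brass = L/(kA) = 0.0044/(114×11.9) = 3.243×10^-6 K/W
Sum of known resistances R_other = 3.243×10^-6 K/W
Total R = ΔT/Q = 36/122 = 0.2951 K/W
R_cellular glass = R_total − R_other = 0.2951 K/W
k = L/(R·A) = 0.155/(0.2951×11.9)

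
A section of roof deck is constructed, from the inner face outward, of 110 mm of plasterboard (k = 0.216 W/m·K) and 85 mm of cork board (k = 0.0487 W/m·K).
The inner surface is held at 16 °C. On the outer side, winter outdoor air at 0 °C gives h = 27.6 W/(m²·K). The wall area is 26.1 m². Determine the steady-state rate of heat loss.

Q ≈ 182 W

Treating each layer as a thermal resistance in series:
R_plasterboard = L/(kA) = 0.11/(0.216×26.1) = 0.01951 K/W
R_cork board = L/(kA) = 0.085/(0.0487×26.1) = 0.06687 K/W
R_outer film = 1/(h_o·A) = 1/(27.6×26.1) = 0.001388 K/W
R_total = 0.08777 K/W
Q = ΔT / R_total = 16 / 0.08777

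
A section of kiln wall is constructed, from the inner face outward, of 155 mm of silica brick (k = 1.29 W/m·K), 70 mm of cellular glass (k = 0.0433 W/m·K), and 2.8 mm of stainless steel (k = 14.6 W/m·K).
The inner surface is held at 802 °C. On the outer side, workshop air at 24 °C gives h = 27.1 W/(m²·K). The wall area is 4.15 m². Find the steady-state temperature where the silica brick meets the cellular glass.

Series thermal resistances:
R_silica brick = L/(kA) = 0.155/(1.29×4.15) = 0.02895 K/W
R_cellular glass = L/(kA) = 0.07/(0.0433×4.15) = 0.3895 K/W
R_stainless steel = L/(kA) = 0.0028/(14.6×4.15) = 4.621×10^-5 K/W
R_outer film = 1/(h_o·A) = 1/(27.1×4.15) = 0.008892 K/W
R_total = 0.4274 K/W;  Q = ΔT/R_total = 778/0.4274 = 1820 W
T_interface = T_inner − Q·ΣR(inner→interface) = 802 − 1820×0.02895

T ≈ 749 °C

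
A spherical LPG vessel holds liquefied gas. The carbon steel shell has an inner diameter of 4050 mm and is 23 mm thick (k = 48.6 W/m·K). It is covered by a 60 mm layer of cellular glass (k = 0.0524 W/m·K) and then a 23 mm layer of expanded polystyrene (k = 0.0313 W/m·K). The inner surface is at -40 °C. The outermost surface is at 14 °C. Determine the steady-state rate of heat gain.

For a spherical shell R = (1/r₁ − 1/r₂)/(4πk); film R = 1/(h·4πr²). In series:
R_carbon steel shell = (1/2.025 − 1/2.048)/(4π×48.6) = 9.081×10^-6 K/W
R_cellular glass = (1/2.048 − 1/2.108)/(4π×0.0524) = 0.02111 K/W
R_expanded polystyrene = (1/2.108 − 1/2.131)/(4π×0.0313) = 0.01302 K/W
R_total = 0.03413 K/W
Q = ΔT/R_total = 54/0.03413

Q ≈ 1580 W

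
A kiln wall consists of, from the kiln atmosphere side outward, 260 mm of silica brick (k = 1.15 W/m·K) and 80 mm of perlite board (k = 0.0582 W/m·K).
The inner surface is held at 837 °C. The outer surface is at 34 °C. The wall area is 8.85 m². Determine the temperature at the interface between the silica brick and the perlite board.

T ≈ 724 °C

Using the resistance-network approach (series):
R_silica brick = L/(kA) = 0.26/(1.15×8.85) = 0.02555 K/W
R_perlite board = L/(kA) = 0.08/(0.0582×8.85) = 0.1553 K/W
R_total = 0.1809 K/W;  Q = ΔT/R_total = 803/0.1809 = 4440 W
T_interface = T_inner − Q·ΣR(inner→interface) = 837 − 4440×0.02555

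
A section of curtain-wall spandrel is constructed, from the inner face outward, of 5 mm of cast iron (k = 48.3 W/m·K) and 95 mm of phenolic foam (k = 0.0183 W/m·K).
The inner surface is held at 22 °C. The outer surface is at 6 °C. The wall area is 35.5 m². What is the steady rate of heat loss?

Series thermal resistances:
R_cast iron = L/(kA) = 0.005/(48.3×35.5) = 2.916×10^-6 K/W
R_phenolic foam = L/(kA) = 0.095/(0.0183×35.5) = 0.1462 K/W
R_total = 0.1462 K/W
Q = ΔT / R_total = 16 / 0.1462

Q ≈ 109 W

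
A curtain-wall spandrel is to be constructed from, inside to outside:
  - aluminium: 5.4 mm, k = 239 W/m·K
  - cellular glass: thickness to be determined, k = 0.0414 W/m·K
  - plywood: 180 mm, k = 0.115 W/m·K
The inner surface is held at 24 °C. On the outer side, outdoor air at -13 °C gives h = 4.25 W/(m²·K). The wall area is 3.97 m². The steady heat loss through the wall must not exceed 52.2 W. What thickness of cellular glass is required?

Series thermal resistances:
R_aluminium = L/(kA) = 0.0054/(239×3.97) = 5.691×10^-6 K/W
R_plywood = L/(kA) = 0.18/(0.115×3.97) = 0.3943 K/W
R_outer film = 1/(h_o·A) = 1/(4.25×3.97) = 0.05927 K/W
Sum of the known resistances R_other = 0.4535 K/W
Required total resistance R_tot = ΔT/Q_allow = 37/52.2 = 0.7088 K/W
R_cellular glass = R_tot − R_other = 0.2553 K/W
L = R·k·A = 0.2553×0.0414×3.97

L ≈ 42 mm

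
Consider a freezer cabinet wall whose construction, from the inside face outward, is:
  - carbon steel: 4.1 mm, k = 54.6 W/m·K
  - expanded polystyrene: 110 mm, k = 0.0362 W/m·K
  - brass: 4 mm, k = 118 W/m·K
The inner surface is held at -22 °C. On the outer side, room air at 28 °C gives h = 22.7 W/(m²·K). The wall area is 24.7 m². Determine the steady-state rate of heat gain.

Treating each layer as a thermal resistance in series:
R_carbon steel = L/(kA) = 0.0041/(54.6×24.7) = 3.04×10^-6 K/W
R_expanded polystyrene = L/(kA) = 0.11/(0.0362×24.7) = 0.123 K/W
R_brass = L/(kA) = 0.004/(118×24.7) = 1.372×10^-6 K/W
R_outer film = 1/(h_o·A) = 1/(22.7×24.7) = 0.001784 K/W
R_total = 0.1248 K/W
Q = ΔT / R_total = 50 / 0.1248

Q ≈ 401 W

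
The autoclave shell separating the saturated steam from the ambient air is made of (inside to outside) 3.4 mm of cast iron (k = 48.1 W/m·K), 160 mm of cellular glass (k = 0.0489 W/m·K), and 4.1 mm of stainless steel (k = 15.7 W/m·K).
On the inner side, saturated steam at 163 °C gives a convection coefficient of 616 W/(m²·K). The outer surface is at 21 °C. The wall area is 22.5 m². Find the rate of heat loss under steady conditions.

Thermal resistances in series:
R_inner film = 1/(h_i·A) = 1/(616×22.5) = 7.215×10^-5 K/W
R_cast iron = L/(kA) = 0.0034/(48.1×22.5) = 3.142×10^-6 K/W
R_cellular glass = L/(kA) = 0.16/(0.0489×22.5) = 0.1454 K/W
R_stainless steel = L/(kA) = 0.0041/(15.7×22.5) = 1.161×10^-5 K/W
R_total = 0.1455 K/W
Q = ΔT / R_total = 142 / 0.1455

Q ≈ 976 W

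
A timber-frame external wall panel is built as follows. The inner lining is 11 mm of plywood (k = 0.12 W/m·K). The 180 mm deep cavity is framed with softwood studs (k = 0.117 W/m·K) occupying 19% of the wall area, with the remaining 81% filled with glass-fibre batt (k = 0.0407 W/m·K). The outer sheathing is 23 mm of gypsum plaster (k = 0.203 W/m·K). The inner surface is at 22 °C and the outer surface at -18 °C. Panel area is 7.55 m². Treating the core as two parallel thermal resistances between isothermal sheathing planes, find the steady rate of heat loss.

Q ≈ 87.1 W

Sheathing layers in series; stud and cavity paths in parallel between them.
R_inner = 0.011/(0.12×7.55) = 0.01214 K/W
R_stud  = 0.18/(0.117×0.19×7.55) = 1.072 K/W
R_cav   = 0.18/(0.0407×0.81×7.55) = 0.7232 K/W
1/R_core = 1/R_stud + 1/R_cav → R_core = 0.4319 K/W
R_outer = 0.023/(0.203×7.55) = 0.01501 K/W
R_total = 0.4591 K/W
Q = ΔT/R_total = 40/0.4591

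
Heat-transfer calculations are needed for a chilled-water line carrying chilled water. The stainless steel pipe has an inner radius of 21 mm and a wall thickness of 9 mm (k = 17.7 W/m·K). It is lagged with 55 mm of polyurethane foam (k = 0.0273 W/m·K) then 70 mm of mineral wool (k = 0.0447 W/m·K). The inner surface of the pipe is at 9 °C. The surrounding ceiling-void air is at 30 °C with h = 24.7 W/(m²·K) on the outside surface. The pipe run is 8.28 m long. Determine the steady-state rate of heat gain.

Q ≈ 21.1 W

Treating each annulus and film as a series resistance:
R_stainless steel pipe wall = ln(30/21)/(2π×17.7×8.28) = 3.873×10^-4 K/W
R_polyurethane foam = ln(85/30)/(2π×0.0273×8.28) = 0.7333 K/W
R_mineral wool = ln(155/85)/(2π×0.0447×8.28) = 0.2583 K/W
R_outer film = 1/(h_o·2πr_oL) = 1/(24.7×2π×0.155×8.28) = 0.005021 K/W
R_total = 0.997 K/W
Q = ΔT/R_total = 21/0.997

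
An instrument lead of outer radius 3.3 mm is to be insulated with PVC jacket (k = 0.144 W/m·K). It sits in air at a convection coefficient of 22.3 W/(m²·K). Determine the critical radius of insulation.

r_cr ≈ 6.46 mm

For a cylinder r_cr = k/h = 0.144/22.3
r_cr = 6.46 mm; since the bare radius (3.3 mm) is below r_cr, adding a thin layer of insulation will *increase* heat loss.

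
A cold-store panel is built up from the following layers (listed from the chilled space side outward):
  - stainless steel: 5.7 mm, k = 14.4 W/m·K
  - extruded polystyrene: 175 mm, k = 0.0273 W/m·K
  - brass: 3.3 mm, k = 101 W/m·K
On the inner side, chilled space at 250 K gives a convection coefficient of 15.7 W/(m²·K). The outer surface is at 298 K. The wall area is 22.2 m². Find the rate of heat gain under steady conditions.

Q ≈ 165 W

Model the wall as resistances in series:
R_inner film = 1/(h_i·A) = 1/(15.7×22.2) = 0.002869 K/W
R_stainless steel = L/(kA) = 0.0057/(14.4×22.2) = 1.783×10^-5 K/W
R_extruded polystyrene = L/(kA) = 0.175/(0.0273×22.2) = 0.2888 K/W
R_brass = L/(kA) = 0.0033/(101×22.2) = 1.472×10^-6 K/W
R_total = 0.2916 K/W
Q = ΔT / R_total = 48 / 0.2916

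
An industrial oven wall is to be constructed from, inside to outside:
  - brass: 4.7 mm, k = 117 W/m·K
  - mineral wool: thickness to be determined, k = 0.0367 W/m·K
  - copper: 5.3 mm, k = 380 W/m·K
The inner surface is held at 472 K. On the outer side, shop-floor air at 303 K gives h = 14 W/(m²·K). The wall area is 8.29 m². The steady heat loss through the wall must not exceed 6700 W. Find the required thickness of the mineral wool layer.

L ≈ 5.05 mm

Thermal resistances in series:
R_brass = L/(kA) = 0.0047/(117×8.29) = 4.846×10^-6 K/W
R_copper = L/(kA) = 0.0053/(380×8.29) = 1.682×10^-6 K/W
R_outer film = 1/(h_o·A) = 1/(14×8.29) = 0.008616 K/W
Sum of the known resistances R_other = 0.008623 K/W
Required total resistance R_tot = ΔT/Q_allow = 169/6700 = 0.02522 K/W
R_mineral wool = R_tot − R_other = 0.0166 K/W
L = R·k·A = 0.0166×0.0367×8.29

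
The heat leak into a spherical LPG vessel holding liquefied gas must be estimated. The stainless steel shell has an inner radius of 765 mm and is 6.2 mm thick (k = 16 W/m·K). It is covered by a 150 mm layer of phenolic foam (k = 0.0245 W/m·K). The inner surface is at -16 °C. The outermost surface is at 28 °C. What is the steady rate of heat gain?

Q ≈ 64.2 W

For a spherical shell R = (1/r₁ − 1/r₂)/(4πk); film R = 1/(h·4πr²). In series:
R_stainless steel shell = (1/0.765 − 1/0.7712)/(4π×16) = 5.227×10^-5 K/W
R_phenolic foam = (1/0.7712 − 1/0.9212)/(4π×0.0245) = 0.6858 K/W
R_total = 0.6858 K/W
Q = ΔT/R_total = 44/0.6858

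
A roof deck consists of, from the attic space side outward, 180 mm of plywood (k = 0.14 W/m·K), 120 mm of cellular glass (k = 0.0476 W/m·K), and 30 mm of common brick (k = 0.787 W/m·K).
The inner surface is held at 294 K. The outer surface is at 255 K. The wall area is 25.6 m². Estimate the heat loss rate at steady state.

Q ≈ 260 W

Series thermal resistances:
R_plywood = L/(kA) = 0.18/(0.14×25.6) = 0.05022 K/W
R_cellular glass = L/(kA) = 0.12/(0.0476×25.6) = 0.09848 K/W
R_common brick = L/(kA) = 0.03/(0.787×25.6) = 0.001489 K/W
R_total = 0.1502 K/W
Q = ΔT / R_total = 39 / 0.1502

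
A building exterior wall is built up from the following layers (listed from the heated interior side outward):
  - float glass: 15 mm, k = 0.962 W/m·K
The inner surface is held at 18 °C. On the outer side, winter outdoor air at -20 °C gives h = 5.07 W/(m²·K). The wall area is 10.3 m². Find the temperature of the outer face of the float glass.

Treating each layer as a thermal resistance in series:
R_float glass = L/(kA) = 0.015/(0.962×10.3) = 0.001514 K/W
R_outer film = 1/(h_o·A) = 1/(5.07×10.3) = 0.01915 K/W
R_total = 0.02066 K/W;  Q = ΔT/R_total = 38/0.02066 = 1839 W
T_interface = T_inner − Q·ΣR(inner→interface) = 18 − 1840×0.001514

T ≈ 15.2 °C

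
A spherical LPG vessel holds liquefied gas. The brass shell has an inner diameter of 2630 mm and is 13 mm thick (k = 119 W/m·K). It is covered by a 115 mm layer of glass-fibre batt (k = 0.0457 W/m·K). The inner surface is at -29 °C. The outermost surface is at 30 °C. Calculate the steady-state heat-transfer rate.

Q ≈ 565 W

Spherical conduction: R = (1/r_in − 1/r_out)/(4πk) per layer; series-sum.
R_brass shell = (1/1.315 − 1/1.328)/(4π×119) = 4.978×10^-6 K/W
R_glass-fibre batt = (1/1.328 − 1/1.443)/(4π×0.0457) = 0.1045 K/W
R_total = 0.1045 K/W
Q = ΔT/R_total = 59/0.1045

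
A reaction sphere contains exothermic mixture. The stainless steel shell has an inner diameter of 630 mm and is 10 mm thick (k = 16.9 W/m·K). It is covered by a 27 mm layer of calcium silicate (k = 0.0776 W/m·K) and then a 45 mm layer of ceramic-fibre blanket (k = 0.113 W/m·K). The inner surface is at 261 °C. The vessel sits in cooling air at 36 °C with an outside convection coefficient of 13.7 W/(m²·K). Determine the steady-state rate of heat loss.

Q ≈ 445 W

Radial (spherical) resistances in series:
R_stainless steel shell = (1/0.315 − 1/0.325)/(4π×16.9) = 4.599×10^-4 K/W
R_calcium silicate = (1/0.325 − 1/0.352)/(4π×0.0776) = 0.242 K/W
R_ceramic-fibre blanket = (1/0.352 − 1/0.397)/(4π×0.113) = 0.2268 K/W
R_outer film = 1/(h·4πr_o²) = 1/(13.7×4π×0.397²) = 0.03685 K/W
R_total = 0.5061 K/W
Q = ΔT/R_total = 225/0.5061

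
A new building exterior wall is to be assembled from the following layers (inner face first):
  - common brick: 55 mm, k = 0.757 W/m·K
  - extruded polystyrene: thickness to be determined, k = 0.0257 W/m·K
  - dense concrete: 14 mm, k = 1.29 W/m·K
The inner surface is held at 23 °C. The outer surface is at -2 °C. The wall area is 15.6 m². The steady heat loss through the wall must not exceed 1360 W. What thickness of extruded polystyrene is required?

Thermal resistances in series:
R_common brick = L/(kA) = 0.055/(0.757×15.6) = 0.004657 K/W
R_dense concrete = L/(kA) = 0.014/(1.29×15.6) = 6.957×10^-4 K/W
Sum of the known resistances R_other = 0.005353 K/W
Required total resistance R_tot = ΔT/Q_allow = 25/1360 = 0.01838 K/W
R_extruded polystyrene = R_tot − R_other = 0.01303 K/W
L = R·k·A = 0.01303×0.0257×15.6

L ≈ 5.22 mm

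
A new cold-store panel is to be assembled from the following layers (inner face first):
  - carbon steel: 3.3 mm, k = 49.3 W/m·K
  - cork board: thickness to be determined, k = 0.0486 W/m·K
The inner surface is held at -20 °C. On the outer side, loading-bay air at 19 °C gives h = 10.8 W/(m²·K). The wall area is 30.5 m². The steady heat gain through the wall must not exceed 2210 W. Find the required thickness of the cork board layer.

L ≈ 21.7 mm

Thermal resistances in series:
R_carbon steel = L/(kA) = 0.0033/(49.3×30.5) = 2.195×10^-6 K/W
R_outer film = 1/(h_o·A) = 1/(10.8×30.5) = 0.003036 K/W
Sum of the known resistances R_other = 0.003038 K/W
Required total resistance R_tot = ΔT/Q_allow = 39/2210 = 0.01765 K/W
R_cork board = R_tot − R_other = 0.01461 K/W
L = R·k·A = 0.01461×0.0486×30.5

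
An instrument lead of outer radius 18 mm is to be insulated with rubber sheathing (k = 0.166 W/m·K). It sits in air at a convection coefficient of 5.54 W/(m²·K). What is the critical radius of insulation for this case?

r_cr ≈ 30 mm

For a cylinder r_cr = k/h = 0.166/5.54
r_cr = 30 mm; since the bare radius (18 mm) is below r_cr, adding a thin layer of insulation will *increase* heat loss.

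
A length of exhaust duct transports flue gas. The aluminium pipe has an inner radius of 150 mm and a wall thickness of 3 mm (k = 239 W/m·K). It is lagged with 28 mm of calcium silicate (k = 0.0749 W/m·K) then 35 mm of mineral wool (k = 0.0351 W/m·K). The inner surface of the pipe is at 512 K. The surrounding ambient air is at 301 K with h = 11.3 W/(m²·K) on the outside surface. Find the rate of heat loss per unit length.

q′ ≈ 172 W/m

Cylindrical conduction, so R = ln(r₂/r₁)/(2πkL) per layer, in series:
R_aluminium pipe wall = ln(153/150)/(2π×239×1) = 1.319×10^-5 K/W
R_calcium silicate = ln(181/153)/(2π×0.0749×1) = 0.3571 K/W
R_mineral wool = ln(216/181)/(2π×0.0351×1) = 0.8016 K/W
R_outer film = 1/(h_o·2πr_oL) = 1/(11.3×2π×0.216×1) = 0.06521 K/W
R_total = 1.224 K/W
Q = ΔT/R_total = 211/1.224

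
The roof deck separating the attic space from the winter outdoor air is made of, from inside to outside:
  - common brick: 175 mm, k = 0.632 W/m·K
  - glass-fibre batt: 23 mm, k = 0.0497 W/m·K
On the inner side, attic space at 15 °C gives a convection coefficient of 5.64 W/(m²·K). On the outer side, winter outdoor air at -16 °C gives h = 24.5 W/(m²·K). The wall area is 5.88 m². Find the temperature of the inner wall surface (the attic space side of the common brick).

Model the wall as resistances in series:
R_inner film = 1/(h_i·A) = 1/(5.64×5.88) = 0.03015 K/W
R_common brick = L/(kA) = 0.175/(0.632×5.88) = 0.04709 K/W
R_glass-fibre batt = L/(kA) = 0.023/(0.0497×5.88) = 0.0787 K/W
R_outer film = 1/(h_o·A) = 1/(24.5×5.88) = 0.006942 K/W
R_total = 0.1629 K/W;  Q = ΔT/R_total = 31/0.1629 = 190.3 W
T_interface = T_inner − Q·ΣR(inner→interface) = 15 − 190×0.03015

T ≈ 9.26 °C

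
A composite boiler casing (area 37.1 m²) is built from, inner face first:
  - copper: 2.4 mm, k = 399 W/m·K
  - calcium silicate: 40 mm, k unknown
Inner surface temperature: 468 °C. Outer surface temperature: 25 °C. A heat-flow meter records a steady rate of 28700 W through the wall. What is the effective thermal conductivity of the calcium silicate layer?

k ≈ 0.0699 W/(m·K)

Model the wall as resistances in series:
R_copper = L/(kA) = 0.0024/(399×37.1) = 1.621×10^-7 K/W
Sum of known resistances R_other = 1.621×10^-7 K/W
Total R = ΔT/Q = 443/28700 = 0.01544 K/W
R_calcium silicate = R_total − R_other = 0.01544 K/W
k = L/(R·A) = 0.04/(0.01544×37.1)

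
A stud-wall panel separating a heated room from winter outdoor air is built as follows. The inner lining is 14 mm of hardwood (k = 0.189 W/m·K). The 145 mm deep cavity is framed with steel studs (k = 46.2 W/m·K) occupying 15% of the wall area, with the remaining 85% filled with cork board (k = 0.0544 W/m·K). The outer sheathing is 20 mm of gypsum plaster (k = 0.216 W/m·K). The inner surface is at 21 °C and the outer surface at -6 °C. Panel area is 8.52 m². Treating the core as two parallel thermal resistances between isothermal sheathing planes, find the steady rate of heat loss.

Sheathing layers in series; stud and cavity paths in parallel between them.
R_inner = 0.014/(0.189×8.52) = 0.008694 K/W
R_stud  = 0.145/(46.2×0.15×8.52) = 0.002456 K/W
R_cav   = 0.145/(0.0544×0.85×8.52) = 0.3681 K/W
1/R_core = 1/R_stud + 1/R_cav → R_core = 0.00244 K/W
R_outer = 0.02/(0.216×8.52) = 0.01087 K/W
R_total = 0.022 K/W
Q = ΔT/R_total = 27/0.022

Q ≈ 1230 W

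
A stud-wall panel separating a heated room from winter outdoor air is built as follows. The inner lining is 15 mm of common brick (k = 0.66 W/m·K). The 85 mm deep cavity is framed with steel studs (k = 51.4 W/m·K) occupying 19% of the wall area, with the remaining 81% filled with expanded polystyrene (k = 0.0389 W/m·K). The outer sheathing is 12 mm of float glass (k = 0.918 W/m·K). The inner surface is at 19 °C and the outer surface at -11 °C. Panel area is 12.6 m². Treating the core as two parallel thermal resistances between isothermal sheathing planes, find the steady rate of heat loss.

Sheathing layers in series; stud and cavity paths in parallel between them.
R_inner = 0.015/(0.66×12.6) = 0.001804 K/W
R_stud  = 0.085/(51.4×0.19×12.6) = 6.908×10^-4 K/W
R_cav   = 0.085/(0.0389×0.81×12.6) = 0.2141 K/W
1/R_core = 1/R_stud + 1/R_cav → R_core = 6.885×10^-4 K/W
R_outer = 0.012/(0.918×12.6) = 0.001037 K/W
R_total = 0.00353 K/W
Q = ΔT/R_total = 30/0.00353

Q ≈ 8500 W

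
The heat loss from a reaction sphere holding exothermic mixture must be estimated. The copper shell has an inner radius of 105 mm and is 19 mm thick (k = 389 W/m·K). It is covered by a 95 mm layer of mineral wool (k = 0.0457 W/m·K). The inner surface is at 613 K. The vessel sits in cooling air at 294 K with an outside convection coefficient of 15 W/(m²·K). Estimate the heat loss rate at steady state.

Each spherical layer contributes R = (1/r_i − 1/r_o)/(4πk):
R_copper shell = (1/0.105 − 1/0.124)/(4π×389) = 2.985×10^-4 K/W
R_mineral wool = (1/0.124 − 1/0.219)/(4π×0.0457) = 6.092 K/W
R_outer film = 1/(h·4πr_o²) = 1/(15×4π×0.219²) = 0.1106 K/W
R_total = 6.203 K/W
Q = ΔT/R_total = 319/6.203

Q ≈ 51.4 W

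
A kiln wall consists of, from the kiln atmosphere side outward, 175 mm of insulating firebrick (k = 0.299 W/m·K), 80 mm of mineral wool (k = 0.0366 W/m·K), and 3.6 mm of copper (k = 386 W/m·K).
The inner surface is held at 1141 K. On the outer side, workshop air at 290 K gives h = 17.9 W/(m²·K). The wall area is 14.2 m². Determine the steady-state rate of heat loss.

Model the wall as resistances in series:
R_insulating firebrick = L/(kA) = 0.175/(0.299×14.2) = 0.04122 K/W
R_mineral wool = L/(kA) = 0.08/(0.0366×14.2) = 0.1539 K/W
R_copper = L/(kA) = 0.0036/(386×14.2) = 6.568×10^-7 K/W
R_outer film = 1/(h_o·A) = 1/(17.9×14.2) = 0.003934 K/W
R_total = 0.1991 K/W
Q = ΔT / R_total = 851 / 0.1991

Q ≈ 4270 W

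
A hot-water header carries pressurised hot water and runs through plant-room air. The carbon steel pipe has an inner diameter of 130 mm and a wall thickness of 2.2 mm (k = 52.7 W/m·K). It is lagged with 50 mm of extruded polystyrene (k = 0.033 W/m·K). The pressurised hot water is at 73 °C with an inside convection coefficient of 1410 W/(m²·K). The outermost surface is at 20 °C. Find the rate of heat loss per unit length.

q′ ≈ 19.7 W/m

For a radial system each layer contributes R = ln(r_out/r_in)/(2πkL); films add R = 1/(hA).
R_inner film = 1/(h_i·2πr₁L) = 1/(1410×2π×0.065×1) = 0.001737 K/W
R_carbon steel pipe wall = ln(67.2/65)/(2π×52.7×1) = 1.005×10^-4 K/W
R_extruded polystyrene = ln(117.2/67.2)/(2π×0.033×1) = 2.683 K/W
R_total = 2.684 K/W
Q = ΔT/R_total = 53/2.684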